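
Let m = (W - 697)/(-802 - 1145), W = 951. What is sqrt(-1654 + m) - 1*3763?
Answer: -3763 + 4*I*sqrt(391905789)/1947 ≈ -3763.0 + 40.671*I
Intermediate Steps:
m = -254/1947 (m = (951 - 697)/(-802 - 1145) = 254/(-1947) = 254*(-1/1947) = -254/1947 ≈ -0.13046)
sqrt(-1654 + m) - 1*3763 = sqrt(-1654 - 254/1947) - 1*3763 = sqrt(-3220592/1947) - 3763 = 4*I*sqrt(391905789)/1947 - 3763 = -3763 + 4*I*sqrt(391905789)/1947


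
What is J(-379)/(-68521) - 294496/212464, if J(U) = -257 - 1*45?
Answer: -1257187268/909890359 ≈ -1.3817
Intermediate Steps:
J(U) = -302 (J(U) = -257 - 45 = -302)
J(-379)/(-68521) - 294496/212464 = -302/(-68521) - 294496/212464 = -302*(-1/68521) - 294496*1/212464 = 302/68521 - 18406/13279 = -1257187268/909890359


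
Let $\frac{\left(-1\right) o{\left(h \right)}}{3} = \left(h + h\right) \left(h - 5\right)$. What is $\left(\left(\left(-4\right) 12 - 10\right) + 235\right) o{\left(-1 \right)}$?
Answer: $-6372$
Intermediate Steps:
$o{\left(h \right)} = - 6 h \left(-5 + h\right)$ ($o{\left(h \right)} = - 3 \left(h + h\right) \left(h - 5\right) = - 3 \cdot 2 h \left(-5 + h\right) = - 6 h \left(-5 + h\right)$)
$\left(\left(\left(-4\right) 12 - 10\right) + 235\right) o{\left(-1 \right)} = \left(\left(\left(-4\right) 12 - 10\right) + 235\right) 6 \left(-1\right) \left(5 - -1\right) = \left(\left(-48 - 10\right) + 235\right) 6 \left(-1\right) \left(5 + 1\right) = \left(-58 + 235\right) 6 \left(-1\right) 6 = 177 \left(-36\right) = -6372$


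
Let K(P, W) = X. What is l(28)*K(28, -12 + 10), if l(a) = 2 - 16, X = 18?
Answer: -252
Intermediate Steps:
l(a) = -14
K(P, W) = 18
l(28)*K(28, -12 + 10) = -14*18 = -252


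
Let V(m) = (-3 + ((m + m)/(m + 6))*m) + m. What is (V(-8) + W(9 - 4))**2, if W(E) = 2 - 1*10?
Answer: 6889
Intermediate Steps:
W(E) = -8 (W(E) = 2 - 10 = -8)
V(m) = -3 + m + 2*m**2/(6 + m) (V(m) = (-3 + ((2*m)/(6 + m))*m) + m = (-3 + (2*m/(6 + m))*m) + m = (-3 + 2*m**2/(6 + m)) + m = -3 + m + 2*m**2/(6 + m))
(V(-8) + W(9 - 4))**2 = (3*(-6 - 8 + (-8)**2)/(6 - 8) - 8)**2 = (3*(-6 - 8 + 64)/(-2) - 8)**2 = (3*(-1/2)*50 - 8)**2 = (-75 - 8)**2 = (-83)**2 = 6889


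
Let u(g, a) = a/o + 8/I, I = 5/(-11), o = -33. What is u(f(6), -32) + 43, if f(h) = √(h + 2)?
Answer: 4351/165 ≈ 26.370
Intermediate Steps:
f(h) = √(2 + h)
I = -5/11 (I = 5*(-1/11) = -5/11 ≈ -0.45455)
u(g, a) = -88/5 - a/33 (u(g, a) = a/(-33) + 8/(-5/11) = a*(-1/33) + 8*(-11/5) = -a/33 - 88/5 = -88/5 - a/33)
u(f(6), -32) + 43 = (-88/5 - 1/33*(-32)) + 43 = (-88/5 + 32/33) + 43 = -2744/165 + 43 = 4351/165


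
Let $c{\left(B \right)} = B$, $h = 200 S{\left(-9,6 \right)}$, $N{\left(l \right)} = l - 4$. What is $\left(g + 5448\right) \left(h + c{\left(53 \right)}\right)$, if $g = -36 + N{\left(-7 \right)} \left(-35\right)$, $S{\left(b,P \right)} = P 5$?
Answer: $35089241$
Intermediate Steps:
$N{\left(l \right)} = -4 + l$
$S{\left(b,P \right)} = 5 P$
$g = 349$ ($g = -36 + \left(-4 - 7\right) \left(-35\right) = -36 - -385 = -36 + 385 = 349$)
$h = 6000$ ($h = 200 \cdot 5 \cdot 6 = 200 \cdot 30 = 6000$)
$\left(g + 5448\right) \left(h + c{\left(53 \right)}\right) = \left(349 + 5448\right) \left(6000 + 53\right) = 5797 \cdot 6053 = 35089241$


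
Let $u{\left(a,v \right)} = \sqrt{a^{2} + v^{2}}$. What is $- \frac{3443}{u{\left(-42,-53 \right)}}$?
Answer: $- \frac{3443 \sqrt{4573}}{4573} \approx -50.914$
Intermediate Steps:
$- \frac{3443}{u{\left(-42,-53 \right)}} = - \frac{3443}{\sqrt{\left(-42\right)^{2} + \left(-53\right)^{2}}} = - \frac{3443}{\sqrt{1764 + 2809}} = - \frac{3443}{\sqrt{4573}} = - 3443 \frac{\sqrt{4573}}{4573} = - \frac{3443 \sqrt{4573}}{4573}$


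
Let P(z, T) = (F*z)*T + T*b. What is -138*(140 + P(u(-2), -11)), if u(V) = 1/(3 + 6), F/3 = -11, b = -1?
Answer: -26404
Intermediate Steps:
F = -33 (F = 3*(-11) = -33)
u(V) = 1/9
P(z, T) = -T - 33*T*z (P(z, T) = (-33*z)*T + T*(-1) = -33*T*z - T = -T - 33*T*z)
-138*(140 + P(u(-2), -11)) = -138*(140 - 1*(-11)*(1 + 33*(1/9))) = -138*(140 - 1*(-11)*(1 + 11/3)) = -138*(140 - 1*(-11)*14/3) = -138*(140 + 154/3) = -138*574/3 = -26404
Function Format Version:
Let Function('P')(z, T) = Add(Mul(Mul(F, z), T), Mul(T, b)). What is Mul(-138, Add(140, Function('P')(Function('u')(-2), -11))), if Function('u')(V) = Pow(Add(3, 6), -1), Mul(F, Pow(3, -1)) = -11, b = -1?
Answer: -26404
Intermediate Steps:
F = -33 (F = Mul(3, -11) = -33)
Function('u')(V) = Rational(1, 9) (Function('u')(V) = Pow(9, -1) = Rational(1, 9))
Function('P')(z, T) = Add(Mul(-1, T), Mul(-33, T, z)) (Function('P')(z, T) = Add(Mul(Mul(-33, z), T), Mul(T, -1)) = Add(Mul(-33, T, z), Mul(-1, T)) = Add(Mul(-1, T), Mul(-33, T, z)))
Mul(-138, Add(140, Function('P')(Function('u')(-2), -11))) = Mul(-138, Add(140, Mul(-1, -11, Add(1, Mul(33, Rational(1, 9)))))) = Mul(-138, Add(140, Mul(-1, -11, Add(1, Rational(11, 3))))) = Mul(-138, Add(140, Mul(-1, -11, Rational(14, 3)))) = Mul(-138, Add(140, Rational(154, 3))) = Mul(-138, Rational(574, 3)) = -26404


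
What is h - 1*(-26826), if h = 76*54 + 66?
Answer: 30996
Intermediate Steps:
h = 4170 (h = 4104 + 66 = 4170)
h - 1*(-26826) = 4170 - 1*(-26826) = 4170 + 26826 = 30996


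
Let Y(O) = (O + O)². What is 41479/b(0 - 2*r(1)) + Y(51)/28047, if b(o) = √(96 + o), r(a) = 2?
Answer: 3468/9349 + 41479*√23/46 ≈ 4324.9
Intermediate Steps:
Y(O) = 4*O² (Y(O) = (2*O)² = 4*O²)
41479/b(0 - 2*r(1)) + Y(51)/28047 = 41479/(√(96 + (0 - 2*2))) + (4*51²)/28047 = 41479/(√(96 + (0 - 4))) + (4*2601)*(1/28047) = 41479/(√(96 - 4)) + 10404*(1/28047) = 41479/(√92) + 3468/9349 = 41479/((2*√23)) + 3468/9349 = 41479*(√23/46) + 3468/9349 = 41479*√23/46 + 3468/9349 = 3468/9349 + 41479*√23/46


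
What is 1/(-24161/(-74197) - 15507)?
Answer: -74197/1150548718 ≈ -6.4488e-5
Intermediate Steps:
1/(-24161/(-74197) - 15507) = 1/(-24161*(-1/74197) - 15507) = 1/(24161/74197 - 15507) = 1/(-1150548718/74197) = -74197/1150548718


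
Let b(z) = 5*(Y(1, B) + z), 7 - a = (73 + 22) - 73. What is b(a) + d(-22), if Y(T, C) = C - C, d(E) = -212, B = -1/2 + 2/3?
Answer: -287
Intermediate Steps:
B = ⅙ (B = -1*½ + 2*(⅓) = -½ + ⅔ = ⅙ ≈ 0.16667)
Y(T, C) = 0
a = -15 (a = 7 - ((73 + 22) - 73) = 7 - (95 - 73) = 7 - 1*22 = 7 - 22 = -15)
b(z) = 5*z (b(z) = 5*(0 + z) = 5*z)
b(a) + d(-22) = 5*(-15) - 212 = -75 - 212 = -287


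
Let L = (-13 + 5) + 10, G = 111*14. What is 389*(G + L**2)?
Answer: 606062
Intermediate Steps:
G = 1554
L = 2 (L = -8 + 10 = 2)
389*(G + L**2) = 389*(1554 + 2**2) = 389*(1554 + 4) = 389*1558 = 606062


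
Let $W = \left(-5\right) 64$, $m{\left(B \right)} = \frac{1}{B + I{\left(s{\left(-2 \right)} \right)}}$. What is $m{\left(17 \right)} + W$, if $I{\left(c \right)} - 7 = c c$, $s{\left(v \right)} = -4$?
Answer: $- \frac{12799}{40} \approx -319.98$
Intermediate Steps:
$I{\left(c \right)} = 7 + c^{2}$ ($I{\left(c \right)} = 7 + c c = 7 + c^{2}$)
$m{\left(B \right)} = \frac{1}{23 + B}$ ($m{\left(B \right)} = \frac{1}{B + \left(7 + \left(-4\right)^{2}\right)} = \frac{1}{B + \left(7 + 16\right)} = \frac{1}{B + 23} = \frac{1}{23 + B}$)
$W = -320$
$m{\left(17 \right)} + W = \frac{1}{23 + 17} - 320 = \frac{1}{40} - 320 = - \frac{12799}{40}$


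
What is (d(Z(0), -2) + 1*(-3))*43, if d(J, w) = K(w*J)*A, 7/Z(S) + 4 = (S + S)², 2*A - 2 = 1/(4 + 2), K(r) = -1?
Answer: -2107/12 ≈ -175.58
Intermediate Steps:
A = 13/12 (A = 1 + 1/(2*(4 + 2)) = 1 + (½)/6 = 1 + (½)*(⅙) = 1 + 1/12 = 13/12 ≈ 1.0833)
Z(S) = 7/(-4 + 4*S²) (Z(S) = 7/(-4 + (S + S)²) = 7/(-4 + (2*S)²) = 7/(-4 + 4*S²))
d(J, w) = -13/12 (d(J, w) = -1*13/12 = -13/12)
(d(Z(0), -2) + 1*(-3))*43 = (-13/12 + 1*(-3))*43 = (-13/12 - 3)*43 = -49/12*43 = -2107/12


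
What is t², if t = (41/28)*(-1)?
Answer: 1681/784 ≈ 2.1441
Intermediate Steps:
t = -41/28 (t = (41*(1/28))*(-1) = (41/28)*(-1) = -41/28 ≈ -1.4643)
t² = (-41/28)² = 1681/784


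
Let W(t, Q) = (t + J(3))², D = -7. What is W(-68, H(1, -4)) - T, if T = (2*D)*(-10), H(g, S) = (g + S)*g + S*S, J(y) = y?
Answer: 4085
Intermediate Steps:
H(g, S) = S² + g*(S + g) (H(g, S) = (S + g)*g + S² = g*(S + g) + S² = S² + g*(S + g))
W(t, Q) = (3 + t)² (W(t, Q) = (t + 3)² = (3 + t)²)
T = 140 (T = (2*(-7))*(-10) = -14*(-10) = 140)
W(-68, H(1, -4)) - T = (3 - 68)² - 1*140 = (-65)² - 140 = 4225 - 140 = 4085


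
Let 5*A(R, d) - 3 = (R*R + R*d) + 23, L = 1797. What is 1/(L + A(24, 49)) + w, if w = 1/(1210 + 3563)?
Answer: 34628/51371799 ≈ 0.00067407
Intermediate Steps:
A(R, d) = 26/5 + R**2/5 + R*d/5 (A(R, d) = 3/5 + ((R*R + R*d) + 23)/5 = 3/5 + ((R**2 + R*d) + 23)/5 = 3/5 + (23 + R**2 + R*d)/5 = 3/5 + (23/5 + R**2/5 + R*d/5) = 26/5 + R**2/5 + R*d/5)
w = 1/4773 ≈ 0.00020951
1/(L + A(24, 49)) + w = 1/(1797 + (26/5 + (1/5)*24**2 + (1/5)*24*49)) + 1/4773 = 1/(1797 + (26/5 + (1/5)*576 + 1176/5)) + 1/4773 = 1/(1797 + (26/5 + 576/5 + 1176/5)) + 1/4773 = 1/(1797 + 1778/5) + 1/4773 = 1/(10763/5) + 1/4773 = 5/10763 + 1/4773 = 34628/51371799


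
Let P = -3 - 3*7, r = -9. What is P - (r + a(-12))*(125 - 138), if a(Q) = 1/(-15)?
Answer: -2128/15 ≈ -141.87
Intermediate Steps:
a(Q) = -1/15
P = -24 (P = -3 - 21 = -24)
P - (r + a(-12))*(125 - 138) = -24 - (-9 - 1/15)*(125 - 138) = -24 - (-136)*(-13)/15 = -24 - 1*1768/15 = -24 - 1768/15 = -2128/15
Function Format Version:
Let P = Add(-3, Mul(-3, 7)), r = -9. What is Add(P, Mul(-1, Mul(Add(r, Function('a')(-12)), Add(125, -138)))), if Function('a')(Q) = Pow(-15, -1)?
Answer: Rational(-2128, 15) ≈ -141.87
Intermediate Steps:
Function('a')(Q) = Rational(-1, 15)
P = -24 (P = Add(-3, -21) = -24)
Add(P, Mul(-1, Mul(Add(r, Function('a')(-12)), Add(125, -138)))) = Add(-24, Mul(-1, Mul(Add(-9, Rational(-1, 15)), Add(125, -138)))) = Add(-24, Mul(-1, Mul(Rational(-136, 15), -13))) = Add(-24, Mul(-1, Rational(1768, 15))) = Add(-24, Rational(-1768, 15)) = Rational(-2128, 15)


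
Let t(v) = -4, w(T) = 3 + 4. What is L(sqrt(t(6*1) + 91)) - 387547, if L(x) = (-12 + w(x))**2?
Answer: -387522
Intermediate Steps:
w(T) = 7
L(x) = 25 (L(x) = (-12 + 7)**2 = (-5)**2 = 25)
L(sqrt(t(6*1) + 91)) - 387547 = 25 - 387547 = -387522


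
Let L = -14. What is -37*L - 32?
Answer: 486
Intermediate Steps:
-37*L - 32 = -37*(-14) - 32 = 518 - 32 = 486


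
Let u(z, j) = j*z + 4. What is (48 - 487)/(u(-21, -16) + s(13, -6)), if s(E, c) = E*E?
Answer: -439/509 ≈ -0.86248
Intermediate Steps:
s(E, c) = E**2
u(z, j) = 4 + j*z
(48 - 487)/(u(-21, -16) + s(13, -6)) = (48 - 487)/((4 - 16*(-21)) + 13**2) = -439/((4 + 336) + 169) = -439/(340 + 169) = -439/509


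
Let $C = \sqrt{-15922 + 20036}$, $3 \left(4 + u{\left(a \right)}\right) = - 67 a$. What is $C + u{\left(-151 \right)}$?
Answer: $\frac{10105}{3} + 11 \sqrt{34} \approx 3432.5$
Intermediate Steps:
$u{\left(a \right)} = -4 - \frac{67 a}{3}$ ($u{\left(a \right)} = -4 + \frac{\left(-67\right) a}{3} = -4 - \frac{67 a}{3}$)
$C = 11 \sqrt{34}$ ($C = \sqrt{4114} = 11 \sqrt{34} \approx 64.141$)
$C + u{\left(-151 \right)} = 11 \sqrt{34} - - \frac{10105}{3} = 11 \sqrt{34} + \left(-4 + \frac{10117}{3}\right) = 11 \sqrt{34} + \frac{10105}{3} = \frac{10105}{3} + 11 \sqrt{34}$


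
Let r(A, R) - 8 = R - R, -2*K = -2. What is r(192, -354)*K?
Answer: 8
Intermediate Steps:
K = 1 (K = -½*(-2) = 1)
r(A, R) = 8 (r(A, R) = 8 + (R - R) = 8 + 0 = 8)
r(192, -354)*K = 8*1 = 8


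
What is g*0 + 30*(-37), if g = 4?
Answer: -1110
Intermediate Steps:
g*0 + 30*(-37) = 4*0 + 30*(-37) = 0 - 1110 = -1110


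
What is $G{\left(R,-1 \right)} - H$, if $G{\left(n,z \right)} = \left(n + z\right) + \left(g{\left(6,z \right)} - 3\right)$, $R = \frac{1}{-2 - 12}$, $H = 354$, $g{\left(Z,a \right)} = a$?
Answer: $- \frac{5027}{14} \approx -359.07$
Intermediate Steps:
$R = - \frac{1}{14}$ ($R = \frac{1}{-14} = - \frac{1}{14} \approx -0.071429$)
$G{\left(n,z \right)} = -3 + n + 2 z$ ($G{\left(n,z \right)} = \left(n + z\right) + \left(z - 3\right) = \left(n + z\right) + \left(-3 + z\right) = -3 + n + 2 z$)
$G{\left(R,-1 \right)} - H = \left(-3 - \frac{1}{14} + 2 \left(-1\right)\right) - 354 = \left(-3 - \frac{1}{14} - 2\right) - 354 = - \frac{71}{14} - 354 = - \frac{5027}{14}$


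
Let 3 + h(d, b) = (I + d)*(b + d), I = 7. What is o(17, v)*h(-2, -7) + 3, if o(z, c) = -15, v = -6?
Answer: 723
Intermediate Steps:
h(d, b) = -3 + (7 + d)*(b + d)
o(17, v)*h(-2, -7) + 3 = -15*(-3 + (-2)² + 7*(-7) + 7*(-2) - 7*(-2)) + 3 = -15*(-3 + 4 - 49 - 14 + 14) + 3 = -15*(-48) + 3 = 720 + 3 = 723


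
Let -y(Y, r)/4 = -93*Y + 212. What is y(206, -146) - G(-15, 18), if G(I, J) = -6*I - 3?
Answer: 75697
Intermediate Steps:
y(Y, r) = -848 + 372*Y (y(Y, r) = -4*(-93*Y + 212) = -4*(212 - 93*Y) = -848 + 372*Y)
G(I, J) = -3 - 6*I
y(206, -146) - G(-15, 18) = (-848 + 372*206) - (-3 - 6*(-15)) = (-848 + 76632) - (-3 + 90) = 75784 - 1*87 = 75784 - 87 = 75697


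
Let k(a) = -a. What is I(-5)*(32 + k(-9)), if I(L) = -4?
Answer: -164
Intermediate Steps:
I(-5)*(32 + k(-9)) = -4*(32 - 1*(-9)) = -4*(32 + 9) = -4*41 = -164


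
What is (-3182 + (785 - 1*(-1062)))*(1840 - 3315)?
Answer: 1969125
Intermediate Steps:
(-3182 + (785 - 1*(-1062)))*(1840 - 3315) = (-3182 + (785 + 1062))*(-1475) = (-3182 + 1847)*(-1475) = -1335*(-1475) = 1969125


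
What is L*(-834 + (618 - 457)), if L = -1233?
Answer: 829809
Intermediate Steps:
L*(-834 + (618 - 457)) = -1233*(-834 + (618 - 457)) = -1233*(-834 + 161) = -1233*(-673) = 829809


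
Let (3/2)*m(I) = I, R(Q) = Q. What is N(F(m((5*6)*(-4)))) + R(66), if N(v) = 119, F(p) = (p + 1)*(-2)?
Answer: 185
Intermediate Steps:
m(I) = 2*I/3
F(p) = -2 - 2*p (F(p) = (1 + p)*(-2) = -2 - 2*p)
N(F(m((5*6)*(-4)))) + R(66) = 119 + 66 = 185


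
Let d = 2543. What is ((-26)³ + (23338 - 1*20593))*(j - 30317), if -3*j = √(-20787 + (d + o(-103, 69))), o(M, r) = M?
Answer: 449631427 + 14831*I*√18347/3 ≈ 4.4963e+8 + 6.6963e+5*I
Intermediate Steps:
j = -I*√18347/3 (j = -√(-20787 + (2543 - 103))/3 = -√(-20787 + 2440)/3 = -I*√18347/3 ≈ -45.15*I)
((-26)³ + (23338 - 1*20593))*(j - 30317) = ((-26)³ + (23338 - 1*20593))*(-I*√18347/3 - 30317) = (-17576 + (23338 - 20593))*(-30317 - I*√18347/3) = (-17576 + 2745)*(-30317 - I*√18347/3) = -14831*(-30317 - I*√18347/3) = 449631427 + 14831*I*√18347/3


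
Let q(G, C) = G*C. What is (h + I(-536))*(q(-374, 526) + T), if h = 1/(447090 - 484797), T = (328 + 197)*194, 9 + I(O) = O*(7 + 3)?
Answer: 19207135420616/37707 ≈ 5.0938e+8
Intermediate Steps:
q(G, C) = C*G
I(O) = -9 + 10*O (I(O) = -9 + O*(7 + 3) = -9 + O*10 = -9 + 10*O)
T = 101850 (T = 525*194 = 101850)
h = -1/37707 (h = 1/(-37707) = -1/37707 ≈ -2.6520e-5)
(h + I(-536))*(q(-374, 526) + T) = (-1/37707 + (-9 + 10*(-536)))*(526*(-374) + 101850) = (-1/37707 + (-9 - 5360))*(-196724 + 101850) = (-1/37707 - 5369)*(-94874) = -202448884/37707*(-94874) = 19207135420616/37707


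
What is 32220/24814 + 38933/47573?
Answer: 1249442761/590238211 ≈ 2.1168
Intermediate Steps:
32220/24814 + 38933/47573 = 32220*(1/24814) + 38933*(1/47573) = 16110/12407 + 38933/47573 = 1249442761/590238211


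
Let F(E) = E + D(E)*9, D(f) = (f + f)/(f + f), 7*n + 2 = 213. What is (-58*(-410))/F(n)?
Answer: 83230/137 ≈ 607.52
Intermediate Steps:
n = 211/7 (n = -2/7 + (⅐)*213 = -2/7 + 213/7 = 211/7 ≈ 30.143)
D(f) = 1 (D(f) = (2*f)/((2*f)) = (2*f)*(1/(2*f)) = 1)
F(E) = 9 + E (F(E) = E + 1*9 = E + 9 = 9 + E)
(-58*(-410))/F(n) = (-58*(-410))/(9 + 211/7) = 23780/(274/7) = 23780*(7/274) = 83230/137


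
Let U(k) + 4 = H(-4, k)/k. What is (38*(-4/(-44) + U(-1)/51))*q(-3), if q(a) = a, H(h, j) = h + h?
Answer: -3610/187 ≈ -19.305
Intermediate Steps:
H(h, j) = 2*h
U(k) = -4 - 8/k (U(k) = -4 + (2*(-4))/k = -4 - 8/k)
(38*(-4/(-44) + U(-1)/51))*q(-3) = (38*(-4/(-44) + (-4 - 8/(-1))/51))*(-3) = (38*(-4*(-1/44) + (-4 - 8*(-1))*(1/51)))*(-3) = (38*(1/11 + (-4 + 8)*(1/51)))*(-3) = (38*(1/11 + 4*(1/51)))*(-3) = (38*(1/11 + 4/51))*(-3) = (38*(95/561))*(-3) = (3610/561)*(-3) = -3610/187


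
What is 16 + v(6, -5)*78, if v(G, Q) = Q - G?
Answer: -842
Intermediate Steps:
16 + v(6, -5)*78 = 16 + (-5 - 1*6)*78 = 16 + (-5 - 6)*78 = 16 - 11*78 = 16 - 858 = -842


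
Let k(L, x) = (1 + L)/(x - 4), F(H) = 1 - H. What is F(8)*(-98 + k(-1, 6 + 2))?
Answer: 686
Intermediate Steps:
k(L, x) = (1 + L)/(-4 + x)
F(8)*(-98 + k(-1, 6 + 2)) = (1 - 1*8)*(-98 + (1 - 1)/(-4 + (6 + 2))) = (1 - 8)*(-98 + 0/(-4 + 8)) = -7*(-98 + 0/4) = -7*(-98 + (¼)*0) = -7*(-98 + 0) = -7*(-98) = 686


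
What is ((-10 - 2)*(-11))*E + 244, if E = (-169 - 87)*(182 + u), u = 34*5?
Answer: -11894540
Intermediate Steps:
u = 170
E = -90112 (E = (-169 - 87)*(182 + 170) = -256*352 = -90112)
((-10 - 2)*(-11))*E + 244 = ((-10 - 2)*(-11))*(-90112) + 244 = -12*(-11)*(-90112) + 244 = 132*(-90112) + 244 = -11894784 + 244 = -11894540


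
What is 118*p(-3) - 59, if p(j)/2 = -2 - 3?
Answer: -1239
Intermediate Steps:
p(j) = -10 (p(j) = 2*(-2 - 3) = 2*(-5) = -10)
118*p(-3) - 59 = 118*(-10) - 59 = -1180 - 59 = -1239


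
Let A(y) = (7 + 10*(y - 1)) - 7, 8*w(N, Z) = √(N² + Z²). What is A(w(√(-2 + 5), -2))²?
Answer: 1775/16 - 25*√7 ≈ 44.794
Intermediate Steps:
w(N, Z) = √(N² + Z²)/8
A(y) = -10 + 10*y (A(y) = (7 + 10*(-1 + y)) - 7 = (7 + (-10 + 10*y)) - 7 = (-3 + 10*y) - 7 = -10 + 10*y)
A(w(√(-2 + 5), -2))² = (-10 + 10*(√((√(-2 + 5))² + (-2)²)/8))² = (-10 + 10*(√((√3)² + 4)/8))² = (-10 + 10*(√(3 + 4)/8))² = (-10 + 10*(√7/8))² = (-10 + 5*√7/4)²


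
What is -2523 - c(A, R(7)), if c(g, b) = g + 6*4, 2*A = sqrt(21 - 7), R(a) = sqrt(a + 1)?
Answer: -2547 - sqrt(14)/2 ≈ -2548.9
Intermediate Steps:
R(a) = sqrt(1 + a)
A = sqrt(14)/2 (A = sqrt(21 - 7)/2 = sqrt(14)/2 ≈ 1.8708)
c(g, b) = 24 + g (c(g, b) = g + 24 = 24 + g)
-2523 - c(A, R(7)) = -2523 - (24 + sqrt(14)/2) = -2523 + (-24 - sqrt(14)/2) = -2547 - sqrt(14)/2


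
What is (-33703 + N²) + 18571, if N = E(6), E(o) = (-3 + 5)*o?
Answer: -14988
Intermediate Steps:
E(o) = 2*o
N = 12 (N = 2*6 = 12)
(-33703 + N²) + 18571 = (-33703 + 12²) + 18571 = (-33703 + 144) + 18571 = -33559 + 18571 = -14988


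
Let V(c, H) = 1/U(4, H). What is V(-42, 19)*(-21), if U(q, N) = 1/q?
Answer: -84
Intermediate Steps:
U(q, N) = 1/q
V(c, H) = 4 (V(c, H) = 1/(1/4) = 1/(¼) = 4)
V(-42, 19)*(-21) = 4*(-21) = -84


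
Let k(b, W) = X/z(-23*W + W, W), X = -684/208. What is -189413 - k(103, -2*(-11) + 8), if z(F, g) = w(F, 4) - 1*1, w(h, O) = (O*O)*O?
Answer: -68946313/364 ≈ -1.8941e+5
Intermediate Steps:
w(h, O) = O**3 (w(h, O) = O**2*O = O**3)
z(F, g) = 63 (z(F, g) = 4**3 - 1*1 = 64 - 1 = 63)
X = -171/52 (X = -684*1/208 = -171/52 ≈ -3.2885)
k(b, W) = -19/364 (k(b, W) = -171/52/63 = -171/52*1/63 = -19/364)
-189413 - k(103, -2*(-11) + 8) = -189413 - 1*(-19/364) = -189413 + 19/364 = -68946313/364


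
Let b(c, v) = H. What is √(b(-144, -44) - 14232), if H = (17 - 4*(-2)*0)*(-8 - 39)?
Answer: I*√15031 ≈ 122.6*I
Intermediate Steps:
H = -799 (H = (17 + 8*0)*(-47) = (17 + 0)*(-47) = 17*(-47) = -799)
b(c, v) = -799
√(b(-144, -44) - 14232) = √(-799 - 14232) = √(-15031) = I*√15031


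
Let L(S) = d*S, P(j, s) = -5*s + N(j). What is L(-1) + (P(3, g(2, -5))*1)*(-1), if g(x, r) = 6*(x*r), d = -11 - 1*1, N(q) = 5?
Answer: -293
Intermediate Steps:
d = -12 (d = -11 - 1 = -12)
g(x, r) = 6*r*x (g(x, r) = 6*(r*x) = 6*r*x)
P(j, s) = 5 - 5*s (P(j, s) = -5*s + 5 = 5 - 5*s)
L(S) = -12*S
L(-1) + (P(3, g(2, -5))*1)*(-1) = -12*(-1) + ((5 - 30*(-5)*2)*1)*(-1) = 12 + ((5 - 5*(-60))*1)*(-1) = 12 + ((5 + 300)*1)*(-1) = 12 + (305*1)*(-1) = 12 + 305*(-1) = 12 - 305 = -293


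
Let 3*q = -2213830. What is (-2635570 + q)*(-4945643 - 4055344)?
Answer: 30364949657660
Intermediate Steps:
q = -2213830/3 (q = (⅓)*(-2213830) = -2213830/3 ≈ -7.3794e+5)
(-2635570 + q)*(-4945643 - 4055344) = (-2635570 - 2213830/3)*(-4945643 - 4055344) = -10120540/3*(-9000987) = 30364949657660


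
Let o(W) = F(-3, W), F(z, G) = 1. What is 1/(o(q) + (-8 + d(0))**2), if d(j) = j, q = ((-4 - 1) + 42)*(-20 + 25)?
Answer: 1/65 ≈ 0.015385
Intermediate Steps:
q = 185 (q = (-5 + 42)*5 = 37*5 = 185)
o(W) = 1
1/(o(q) + (-8 + d(0))**2) = 1/(1 + (-8 + 0)**2) = 1/(1 + (-8)**2) = 1/(1 + 64) = 1/65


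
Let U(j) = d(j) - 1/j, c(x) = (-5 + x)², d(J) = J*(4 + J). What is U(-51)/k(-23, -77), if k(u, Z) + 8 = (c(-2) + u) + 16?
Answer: 61124/867 ≈ 70.501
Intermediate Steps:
k(u, Z) = 57 + u (k(u, Z) = -8 + (((-5 - 2)² + u) + 16) = -8 + (((-7)² + u) + 16) = -8 + ((49 + u) + 16) = -8 + (65 + u) = 57 + u)
U(j) = -1/j + j*(4 + j) (U(j) = j*(4 + j) - 1/j = -1/j + j*(4 + j))
U(-51)/k(-23, -77) = ((-1 + (-51)²*(4 - 51))/(-51))/(57 - 23) = -(-1 + 2601*(-47))/51/34 = -(-1 - 122247)/51*(1/34) = -1/51*(-122248)*(1/34) = (122248/51)*(1/34) = 61124/867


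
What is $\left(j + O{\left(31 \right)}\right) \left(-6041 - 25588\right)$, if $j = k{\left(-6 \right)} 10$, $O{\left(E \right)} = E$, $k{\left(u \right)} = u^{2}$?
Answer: $-12366939$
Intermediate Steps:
$j = 360$ ($j = \left(-6\right)^{2} \cdot 10 = 36 \cdot 10 = 360$)
$\left(j + O{\left(31 \right)}\right) \left(-6041 - 25588\right) = \left(360 + 31\right) \left(-6041 - 25588\right) = 391 \left(-31629\right) = -12366939$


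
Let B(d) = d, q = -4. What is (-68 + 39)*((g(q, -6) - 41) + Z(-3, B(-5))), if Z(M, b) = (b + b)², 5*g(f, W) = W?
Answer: -8381/5 ≈ -1676.2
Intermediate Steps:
g(f, W) = W/5
Z(M, b) = 4*b² (Z(M, b) = (2*b)² = 4*b²)
(-68 + 39)*((g(q, -6) - 41) + Z(-3, B(-5))) = (-68 + 39)*(((⅕)*(-6) - 41) + 4*(-5)²) = -29*((-6/5 - 41) + 4*25) = -29*(-211/5 + 100) = -29*289/5 = -8381/5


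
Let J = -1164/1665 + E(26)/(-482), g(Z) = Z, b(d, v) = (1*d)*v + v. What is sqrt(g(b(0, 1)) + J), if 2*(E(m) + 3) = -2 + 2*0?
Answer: sqrt(5531705535)/133755 ≈ 0.55606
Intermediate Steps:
b(d, v) = v + d*v (b(d, v) = d*v + v = v + d*v)
E(m) = -4 (E(m) = -3 + (-2 + 2*0)/2 = -3 + (-2 + 0)/2 = -3 + (1/2)*(-2) = -3 - 1 = -4)
J = -92398/133755 (J = -1164/1665 - 4/(-482) = -1164*1/1665 - 4*(-1/482) = -388/555 + 2/241 = -92398/133755 ≈ -0.69080)
sqrt(g(b(0, 1)) + J) = sqrt(1*(1 + 0) - 92398/133755) = sqrt(1*1 - 92398/133755) = sqrt(1 - 92398/133755) = sqrt(41357/133755) = sqrt(5531705535)/133755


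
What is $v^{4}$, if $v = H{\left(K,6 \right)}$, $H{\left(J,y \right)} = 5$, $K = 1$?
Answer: $625$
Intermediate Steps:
$v = 5$
$v^{4} = 5^{4} = 625$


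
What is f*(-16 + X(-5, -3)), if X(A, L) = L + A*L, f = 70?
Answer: -280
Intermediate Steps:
f*(-16 + X(-5, -3)) = 70*(-16 - 3*(1 - 5)) = 70*(-16 - 3*(-4)) = 70*(-16 + 12) = 70*(-4) = -280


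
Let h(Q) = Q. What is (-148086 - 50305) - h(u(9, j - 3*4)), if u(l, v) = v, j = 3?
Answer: -198382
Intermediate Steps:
(-148086 - 50305) - h(u(9, j - 3*4)) = (-148086 - 50305) - (3 - 3*4) = -198391 - (3 - 12) = -198391 - 1*(-9) = -198391 + 9 = -198382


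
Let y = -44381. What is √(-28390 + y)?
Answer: I*√72771 ≈ 269.76*I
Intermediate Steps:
√(-28390 + y) = √(-28390 - 44381) = √(-72771) = I*√72771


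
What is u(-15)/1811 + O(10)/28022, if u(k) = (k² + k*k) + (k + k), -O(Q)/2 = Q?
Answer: 5866510/25373921 ≈ 0.23120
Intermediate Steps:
O(Q) = -2*Q
u(k) = 2*k + 2*k² (u(k) = (k² + k²) + 2*k = 2*k² + 2*k = 2*k + 2*k²)
u(-15)/1811 + O(10)/28022 = (2*(-15)*(1 - 15))/1811 - 2*10/28022 = (2*(-15)*(-14))*(1/1811) - 20*1/28022 = 420*(1/1811) - 10/14011 = 420/1811 - 10/14011 = 5866510/25373921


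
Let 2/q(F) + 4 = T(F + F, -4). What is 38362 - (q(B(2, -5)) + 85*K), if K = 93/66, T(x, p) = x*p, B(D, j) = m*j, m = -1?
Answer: 420665/11 ≈ 38242.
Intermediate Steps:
B(D, j) = -j
T(x, p) = p*x
q(F) = 2/(-4 - 8*F) (q(F) = 2/(-4 - 4*(F + F)) = 2/(-4 - 8*F))
K = 31/22 (K = 93*(1/66) = 31/22 ≈ 1.4091)
38362 - (q(B(2, -5)) + 85*K) = 38362 - (-1/(2 + 4*(-1*(-5))) + 85*(31/22)) = 38362 - (-1/(2 + 4*5) + 2635/22) = 38362 - (-1/(2 + 20) + 2635/22) = 38362 - (-1/22 + 2635/22) = 38362 - 1*1317/11 = 38362 - 1317/11 = 420665/11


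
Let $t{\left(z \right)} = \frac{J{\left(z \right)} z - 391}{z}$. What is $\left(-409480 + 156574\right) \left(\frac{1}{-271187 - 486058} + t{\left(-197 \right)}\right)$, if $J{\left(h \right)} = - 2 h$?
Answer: $- \frac{4979881422024416}{49725755} \approx -1.0015 \cdot 10^{8}$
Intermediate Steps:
$t{\left(z \right)} = \frac{-391 - 2 z^{2}}{z}$ ($t{\left(z \right)} = \frac{- 2 z z - 391}{z} = \frac{- 2 z^{2} - 391}{z} = \frac{-391 - 2 z^{2}}{z}$)
$\left(-409480 + 156574\right) \left(\frac{1}{-271187 - 486058} + t{\left(-197 \right)}\right) = \left(-409480 + 156574\right) \left(\frac{1}{-271187 - 486058} - \left(-394 + \frac{391}{-197}\right)\right) = - 252906 \left(\frac{1}{-757245} + \left(\left(-391\right) \left(- \frac{1}{197}\right) + 394\right)\right) = - 252906 \left(- \frac{1}{757245} + \left(\frac{391}{197} + 394\right)\right) = - 252906 \left(- \frac{1}{757245} + \frac{78009}{197}\right) = \left(-252906\right) \frac{59071925008}{149177265} = - \frac{4979881422024416}{49725755}$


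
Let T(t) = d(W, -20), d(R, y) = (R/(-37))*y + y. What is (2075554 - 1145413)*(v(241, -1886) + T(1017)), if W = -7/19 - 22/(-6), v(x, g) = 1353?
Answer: 872799977679/703 ≈ 1.2415e+9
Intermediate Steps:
W = 188/57 (W = -7*1/19 - 22*(-⅙) = -7/19 + 11/3 = 188/57 ≈ 3.2982)
d(R, y) = y - R*y/37 (d(R, y) = (-R/37)*y + y = -R*y/37 + y = y - R*y/37)
T(t) = -38420/2109 (T(t) = (1/37)*(-20)*(37 - 1*188/57) = (1/37)*(-20)*(37 - 188/57) = (1/37)*(-20)*(1921/57) = -38420/2109)
(2075554 - 1145413)*(v(241, -1886) + T(1017)) = (2075554 - 1145413)*(1353 - 38420/2109) = 930141*(2815057/2109) = 872799977679/703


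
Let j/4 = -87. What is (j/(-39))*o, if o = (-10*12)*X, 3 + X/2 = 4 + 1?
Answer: -55680/13 ≈ -4283.1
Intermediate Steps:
j = -348 (j = 4*(-87) = -348)
X = 4 (X = -6 + 2*(4 + 1) = -6 + 2*5 = -6 + 10 = 4)
o = -480 (o = -10*12*4 = -120*4 = -480)
(j/(-39))*o = -348/(-39)*(-480) = -348*(-1/39)*(-480) = (116/13)*(-480) = -55680/13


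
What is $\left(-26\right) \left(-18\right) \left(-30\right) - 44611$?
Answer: $-58651$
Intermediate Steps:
$\left(-26\right) \left(-18\right) \left(-30\right) - 44611 = 468 \left(-30\right) - 44611 = -14040 - 44611 = -58651$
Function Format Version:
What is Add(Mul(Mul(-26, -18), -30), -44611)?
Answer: -58651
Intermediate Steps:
Add(Mul(Mul(-26, -18), -30), -44611) = Add(Mul(468, -30), -44611) = Add(-14040, -44611) = -58651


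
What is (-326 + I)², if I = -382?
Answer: 501264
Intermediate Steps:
(-326 + I)² = (-326 - 382)² = (-708)² = 501264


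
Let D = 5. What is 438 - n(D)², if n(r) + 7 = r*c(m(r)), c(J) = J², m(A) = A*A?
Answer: -9721486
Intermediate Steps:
m(A) = A²
n(r) = -7 + r⁵ (n(r) = -7 + r*(r²)² = -7 + r*r⁴ = -7 + r⁵)
438 - n(D)² = 438 - (-7 + 5⁵)² = 438 - (-7 + 3125)² = 438 - 1*3118² = 438 - 1*9721924 = 438 - 9721924 = -9721486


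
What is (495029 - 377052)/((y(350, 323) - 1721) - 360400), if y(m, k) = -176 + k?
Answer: -117977/361974 ≈ -0.32593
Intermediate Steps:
(495029 - 377052)/((y(350, 323) - 1721) - 360400) = (495029 - 377052)/(((-176 + 323) - 1721) - 360400) = 117977/((147 - 1721) - 360400) = 117977/(-1574 - 360400) = 117977/(-361974) = 117977*(-1/361974) = -117977/361974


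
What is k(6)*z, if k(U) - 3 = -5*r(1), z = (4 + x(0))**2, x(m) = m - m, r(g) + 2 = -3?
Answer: 448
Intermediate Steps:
r(g) = -5 (r(g) = -2 - 3 = -5)
x(m) = 0
z = 16 (z = (4 + 0)**2 = 4**2 = 16)
k(U) = 28 (k(U) = 3 - 5*(-5) = 3 + 25 = 28)
k(6)*z = 28*16 = 448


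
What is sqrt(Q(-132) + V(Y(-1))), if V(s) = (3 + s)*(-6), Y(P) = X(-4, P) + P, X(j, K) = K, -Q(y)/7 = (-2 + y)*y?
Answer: 3*I*sqrt(13758) ≈ 351.88*I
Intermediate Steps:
Q(y) = -7*y*(-2 + y) (Q(y) = -7*(-2 + y)*y = -7*y*(-2 + y))
Y(P) = 2*P (Y(P) = P + P = 2*P)
V(s) = -18 - 6*s
sqrt(Q(-132) + V(Y(-1))) = sqrt(7*(-132)*(2 - 1*(-132)) + (-18 - 12*(-1))) = sqrt(7*(-132)*(2 + 132) + (-18 - 6*(-2))) = sqrt(7*(-132)*134 + (-18 + 12)) = sqrt(-123816 - 6) = sqrt(-123822) = 3*I*sqrt(13758)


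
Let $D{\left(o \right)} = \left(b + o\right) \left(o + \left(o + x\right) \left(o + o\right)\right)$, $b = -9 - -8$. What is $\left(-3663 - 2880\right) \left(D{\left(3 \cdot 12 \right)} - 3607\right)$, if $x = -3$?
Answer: $-528759459$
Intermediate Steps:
$b = -1$ ($b = -9 + 8 = -1$)
$D{\left(o \right)} = \left(-1 + o\right) \left(o + 2 o \left(-3 + o\right)\right)$ ($D{\left(o \right)} = \left(-1 + o\right) \left(o + \left(o - 3\right) \left(o + o\right)\right) = \left(-1 + o\right) \left(o + \left(-3 + o\right) 2 o\right) = \left(-1 + o\right) \left(o + 2 o \left(-3 + o\right)\right)$)
$\left(-3663 - 2880\right) \left(D{\left(3 \cdot 12 \right)} - 3607\right) = \left(-3663 - 2880\right) \left(3 \cdot 12 \left(5 - 7 \cdot 3 \cdot 12 + 2 \left(3 \cdot 12\right)^{2}\right) - 3607\right) = - 6543 \left(36 \left(5 - 252 + 2 \cdot 36^{2}\right) - 3607\right) = - 6543 \left(36 \left(5 - 252 + 2 \cdot 1296\right) - 3607\right) = - 6543 \left(36 \left(5 - 252 + 2592\right) - 3607\right) = - 6543 \left(36 \cdot 2345 - 3607\right) = - 6543 \left(84420 - 3607\right) = \left(-6543\right) 80813 = -528759459$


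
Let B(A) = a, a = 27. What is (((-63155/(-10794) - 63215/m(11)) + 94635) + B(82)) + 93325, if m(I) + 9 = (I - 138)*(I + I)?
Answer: 5688515459609/30255582 ≈ 1.8802e+5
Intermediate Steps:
B(A) = 27
m(I) = -9 + 2*I*(-138 + I) (m(I) = -9 + (I - 138)*(I + I) = -9 + (-138 + I)*(2*I) = -9 + 2*I*(-138 + I))
(((-63155/(-10794) - 63215/m(11)) + 94635) + B(82)) + 93325 = (((-63155/(-10794) - 63215/(-9 - 276*11 + 2*11²)) + 94635) + 27) + 93325 = (((-63155*(-1/10794) - 63215/(-9 - 3036 + 2*121)) + 94635) + 27) + 93325 = (((63155/10794 - 63215/(-9 - 3036 + 242)) + 94635) + 27) + 93325 = (((63155/10794 - 63215/(-2803)) + 94635) + 27) + 93325 = (((63155/10794 - 63215*(-1/2803)) + 94635) + 27) + 93325 = (((63155/10794 + 63215/2803) + 94635) + 27) + 93325 = ((859366175/30255582 + 94635) + 27) + 93325 = (2864096368745/30255582 + 27) + 93325 = 2864913269459/30255582 + 93325 = 5688515459609/30255582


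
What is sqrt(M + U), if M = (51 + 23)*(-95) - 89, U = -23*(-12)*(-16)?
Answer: I*sqrt(11535) ≈ 107.4*I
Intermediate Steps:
U = -4416 (U = 276*(-16) = -4416)
M = -7119 (M = 74*(-95) - 89 = -7030 - 89 = -7119)
sqrt(M + U) = sqrt(-7119 - 4416) = sqrt(-11535) = I*sqrt(11535)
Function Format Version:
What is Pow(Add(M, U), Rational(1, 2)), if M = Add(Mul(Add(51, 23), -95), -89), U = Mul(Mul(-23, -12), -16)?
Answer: Mul(I, Pow(11535, Rational(1, 2))) ≈ Mul(107.40, I)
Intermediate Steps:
U = -4416 (U = Mul(276, -16) = -4416)
M = -7119 (M = Add(Mul(74, -95), -89) = Add(-7030, -89) = -7119)
Pow(Add(M, U), Rational(1, 2)) = Pow(Add(-7119, -4416), Rational(1, 2)) = Pow(-11535, Rational(1, 2)) = Mul(I, Pow(11535, Rational(1, 2)))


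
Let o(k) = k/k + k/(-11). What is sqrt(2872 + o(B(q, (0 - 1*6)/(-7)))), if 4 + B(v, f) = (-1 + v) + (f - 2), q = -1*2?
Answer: sqrt(17038406)/77 ≈ 53.607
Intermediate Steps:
q = -2
B(v, f) = -7 + f + v (B(v, f) = -4 + ((-1 + v) + (f - 2)) = -4 + ((-1 + v) + (-2 + f)) = -4 + (-3 + f + v) = -7 + f + v)
o(k) = 1 - k/11 (o(k) = 1 + k*(-1/11) = 1 - k/11)
sqrt(2872 + o(B(q, (0 - 1*6)/(-7)))) = sqrt(2872 + (1 - (-7 + (0 - 1*6)/(-7) - 2)/11)) = sqrt(2872 + (1 - (-7 + (0 - 6)*(-1/7) - 2)/11)) = sqrt(2872 + (1 - (-7 - 6*(-1/7) - 2)/11)) = sqrt(2872 + (1 - (-7 + 6/7 - 2)/11)) = sqrt(2872 + (1 - 1/11*(-57/7))) = sqrt(2872 + (1 + 57/77)) = sqrt(2872 + 134/77) = sqrt(221278/77) = sqrt(17038406)/77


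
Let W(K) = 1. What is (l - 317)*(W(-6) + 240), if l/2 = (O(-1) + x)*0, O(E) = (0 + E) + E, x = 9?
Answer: -76397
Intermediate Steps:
O(E) = 2*E (O(E) = E + E = 2*E)
l = 0 (l = 2*((2*(-1) + 9)*0) = 2*((-2 + 9)*0) = 2*(7*0) = 2*0 = 0)
(l - 317)*(W(-6) + 240) = (0 - 317)*(1 + 240) = -317*241 = -76397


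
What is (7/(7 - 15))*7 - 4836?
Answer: -38737/8 ≈ -4842.1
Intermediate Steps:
(7/(7 - 15))*7 - 4836 = (7/(-8))*7 - 4836 = -1/8*7*7 - 4836 = -7/8*7 - 4836 = -49/8 - 4836 = -38737/8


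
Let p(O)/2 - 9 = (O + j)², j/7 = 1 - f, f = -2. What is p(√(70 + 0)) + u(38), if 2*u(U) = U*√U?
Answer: 1040 + 19*√38 + 84*√70 ≈ 1859.9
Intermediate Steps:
j = 21 (j = 7*(1 - 1*(-2)) = 7*(1 + 2) = 7*3 = 21)
p(O) = 18 + 2*(21 + O)² (p(O) = 18 + 2*(O + 21)² = 18 + 2*(21 + O)²)
u(U) = U^(3/2)/2 (u(U) = (U*√U)/2 = U^(3/2)/2)
p(√(70 + 0)) + u(38) = (18 + 2*(21 + √(70 + 0))²) + 38^(3/2)/2 = (18 + 2*(21 + √70)²) + (38*√38)/2 = (18 + 2*(21 + √70)²) + 19*√38 = 18 + 2*(21 + √70)² + 19*√38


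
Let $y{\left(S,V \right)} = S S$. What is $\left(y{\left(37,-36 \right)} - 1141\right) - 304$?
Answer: $-76$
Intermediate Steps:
$y{\left(S,V \right)} = S^{2}$
$\left(y{\left(37,-36 \right)} - 1141\right) - 304 = \left(37^{2} - 1141\right) - 304 = \left(1369 - 1141\right) - 304 = 228 - 304 = -76$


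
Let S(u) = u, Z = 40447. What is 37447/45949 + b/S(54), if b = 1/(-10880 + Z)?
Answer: 59788600195/73363000482 ≈ 0.81497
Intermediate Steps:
b = 1/29567 (b = 1/(-10880 + 40447) = 1/29567 ≈ 3.3822e-5)
37447/45949 + b/S(54) = 37447/45949 + (1/29567)/54 = 37447*(1/45949) + (1/29567)*(1/54) = 37447/45949 + 1/1596618 = 59788600195/73363000482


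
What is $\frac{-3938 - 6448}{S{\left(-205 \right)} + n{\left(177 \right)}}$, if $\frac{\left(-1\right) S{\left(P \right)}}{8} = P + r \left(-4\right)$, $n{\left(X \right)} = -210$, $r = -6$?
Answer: $- \frac{5193}{619} \approx -8.3893$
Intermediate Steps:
$S{\left(P \right)} = -192 - 8 P$ ($S{\left(P \right)} = - 8 \left(P - -24\right) = - 8 \left(P + 24\right) = - 8 \left(24 + P\right) = -192 - 8 P$)
$\frac{-3938 - 6448}{S{\left(-205 \right)} + n{\left(177 \right)}} = \frac{-3938 - 6448}{\left(-192 - -1640\right) - 210} = \frac{-3938 - 6448}{\left(-192 + 1640\right) - 210} = - \frac{10386}{1448 - 210} = - \frac{10386}{1238} = \left(-10386\right) \frac{1}{1238} = - \frac{5193}{619}$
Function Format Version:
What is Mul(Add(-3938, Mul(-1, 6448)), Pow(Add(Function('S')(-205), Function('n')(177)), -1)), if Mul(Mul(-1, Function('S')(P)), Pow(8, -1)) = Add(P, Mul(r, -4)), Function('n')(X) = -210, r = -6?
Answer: Rational(-5193, 619) ≈ -8.3893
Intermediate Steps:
Function('S')(P) = Add(-192, Mul(-8, P)) (Function('S')(P) = Mul(-8, Add(P, Mul(-6, -4))) = Mul(-8, Add(P, 24)) = Mul(-8, Add(24, P)) = Add(-192, Mul(-8, P)))
Mul(Add(-3938, Mul(-1, 6448)), Pow(Add(Function('S')(-205), Function('n')(177)), -1)) = Mul(Add(-3938, Mul(-1, 6448)), Pow(Add(Add(-192, Mul(-8, -205)), -210), -1)) = Mul(Add(-3938, -6448), Pow(Add(Add(-192, 1640), -210), -1)) = Mul(-10386, Pow(Add(1448, -210), -1)) = Mul(-10386, Pow(1238, -1)) = Mul(-10386, Rational(1, 1238)) = Rational(-5193, 619)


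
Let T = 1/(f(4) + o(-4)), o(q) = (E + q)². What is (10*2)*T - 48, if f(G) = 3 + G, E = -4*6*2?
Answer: -130108/2711 ≈ -47.993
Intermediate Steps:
E = -48 (E = -24*2 = -48)
o(q) = (-48 + q)²
T = 1/2711 (T = 1/((3 + 4) + (-48 - 4)²) = 1/(7 + (-52)²) = 1/(7 + 2704) = 1/2711 ≈ 0.00036887)
(10*2)*T - 48 = (10*2)*(1/2711) - 48 = 20*(1/2711) - 48 = 20/2711 - 48 = -130108/2711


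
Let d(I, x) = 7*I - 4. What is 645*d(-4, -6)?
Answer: -20640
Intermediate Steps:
d(I, x) = -4 + 7*I
645*d(-4, -6) = 645*(-4 + 7*(-4)) = 645*(-4 - 28) = 645*(-32) = -20640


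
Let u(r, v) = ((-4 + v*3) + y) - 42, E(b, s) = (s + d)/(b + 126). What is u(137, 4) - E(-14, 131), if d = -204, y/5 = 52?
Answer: 25385/112 ≈ 226.65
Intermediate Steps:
y = 260 (y = 5*52 = 260)
E(b, s) = (-204 + s)/(126 + b) (E(b, s) = (s - 204)/(b + 126) = (-204 + s)/(126 + b))
u(r, v) = 214 + 3*v (u(r, v) = ((-4 + v*3) + 260) - 42 = ((-4 + 3*v) + 260) - 42 = (256 + 3*v) - 42 = 214 + 3*v)
u(137, 4) - E(-14, 131) = (214 + 3*4) - (-204 + 131)/(126 - 14) = (214 + 12) - (-73)/112 = 226 - (-73)/112 = 226 - 1*(-73/112) = 226 + 73/112 = 25385/112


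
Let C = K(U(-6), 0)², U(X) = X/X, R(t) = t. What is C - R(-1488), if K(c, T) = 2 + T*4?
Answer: 1492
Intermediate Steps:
U(X) = 1
K(c, T) = 2 + 4*T
C = 4 (C = (2 + 4*0)² = (2 + 0)² = 2² = 4)
C - R(-1488) = 4 - 1*(-1488) = 4 + 1488 = 1492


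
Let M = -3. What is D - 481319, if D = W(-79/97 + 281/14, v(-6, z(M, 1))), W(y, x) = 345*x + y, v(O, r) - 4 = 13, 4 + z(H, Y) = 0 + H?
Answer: -645640381/1358 ≈ -4.7543e+5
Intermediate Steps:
z(H, Y) = -4 + H (z(H, Y) = -4 + (0 + H) = -4 + H)
v(O, r) = 17 (v(O, r) = 4 + 13 = 17)
W(y, x) = y + 345*x
D = 7990821/1358 (D = (-79/97 + 281/14) + 345*17 = (-79*1/97 + 281*(1/14)) + 5865 = (-79/97 + 281/14) + 5865 = 26151/1358 + 5865 = 7990821/1358 ≈ 5884.3)
D - 481319 = 7990821/1358 - 481319 = -645640381/1358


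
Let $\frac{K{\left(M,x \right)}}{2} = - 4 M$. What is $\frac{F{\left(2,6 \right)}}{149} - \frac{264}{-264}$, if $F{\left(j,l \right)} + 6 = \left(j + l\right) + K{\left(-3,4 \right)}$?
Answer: $\frac{175}{149} \approx 1.1745$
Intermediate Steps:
$K{\left(M,x \right)} = - 8 M$ ($K{\left(M,x \right)} = 2 \left(- 4 M\right) = - 8 M$)
$F{\left(j,l \right)} = 18 + j + l$ ($F{\left(j,l \right)} = -6 - \left(-24 - j - l\right) = -6 + \left(\left(j + l\right) + 24\right) = -6 + \left(24 + j + l\right) = 18 + j + l$)
$\frac{F{\left(2,6 \right)}}{149} - \frac{264}{-264} = \frac{18 + 2 + 6}{149} - \frac{264}{-264} = 26 \cdot \frac{1}{149} - -1 = \frac{26}{149} + 1 = \frac{175}{149}$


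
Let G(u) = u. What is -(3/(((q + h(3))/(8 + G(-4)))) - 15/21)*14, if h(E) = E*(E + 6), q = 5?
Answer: 19/4 ≈ 4.7500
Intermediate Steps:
h(E) = E*(6 + E)
-(3/(((q + h(3))/(8 + G(-4)))) - 15/21)*14 = -(3/(((5 + 3*(6 + 3))/(8 - 4))) - 15/21)*14 = -(3/(((5 + 3*9)/4)) - 15*1/21)*14 = -(3/(((5 + 27)*(¼))) - 5/7)*14 = -(3/((32*(¼))) - 5/7)*14 = -(3/8 - 5/7)*14 = -(-19)*14/56 = -1*(-19/4) = 19/4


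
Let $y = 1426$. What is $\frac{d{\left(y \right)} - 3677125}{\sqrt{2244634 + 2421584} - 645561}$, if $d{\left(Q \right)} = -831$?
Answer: $\frac{791448317772}{138914779501} + \frac{3677956 \sqrt{4666218}}{416744338503} \approx 5.7164$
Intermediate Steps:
$\frac{d{\left(y \right)} - 3677125}{\sqrt{2244634 + 2421584} - 645561} = \frac{-831 - 3677125}{\sqrt{2244634 + 2421584} - 645561} = - \frac{3677956}{\sqrt{4666218} - 645561} = - \frac{3677956}{-645561 + \sqrt{4666218}}$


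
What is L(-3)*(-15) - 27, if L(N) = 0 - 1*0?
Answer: -27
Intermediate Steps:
L(N) = 0 (L(N) = 0 + 0 = 0)
L(-3)*(-15) - 27 = 0*(-15) - 27 = 0 - 27 = -27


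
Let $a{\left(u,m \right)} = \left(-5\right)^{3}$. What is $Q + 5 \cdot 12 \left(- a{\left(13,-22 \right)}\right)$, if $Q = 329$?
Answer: $7829$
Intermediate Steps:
$a{\left(u,m \right)} = -125$
$Q + 5 \cdot 12 \left(- a{\left(13,-22 \right)}\right) = 329 + 5 \cdot 12 \left(\left(-1\right) \left(-125\right)\right) = 329 + 60 \cdot 125 = 329 + 7500 = 7829$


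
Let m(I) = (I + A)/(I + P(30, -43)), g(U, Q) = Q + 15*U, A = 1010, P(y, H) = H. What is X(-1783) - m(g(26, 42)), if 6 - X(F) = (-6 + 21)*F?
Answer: 10404697/389 ≈ 26747.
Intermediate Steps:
X(F) = 6 - 15*F (X(F) = 6 - (-6 + 21)*F = 6 - 15*F)
m(I) = (1010 + I)/(-43 + I) (m(I) = (I + 1010)/(I - 43) = (1010 + I)/(-43 + I))
X(-1783) - m(g(26, 42)) = (6 - 15*(-1783)) - (1010 + (42 + 15*26))/(-43 + (42 + 15*26)) = (6 + 26745) - (1010 + (42 + 390))/(-43 + (42 + 390)) = 26751 - (1010 + 432)/(-43 + 432) = 26751 - 1442/389 = 10404697/389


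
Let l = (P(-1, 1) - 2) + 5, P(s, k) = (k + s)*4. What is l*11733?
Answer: 35199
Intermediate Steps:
P(s, k) = 4*k + 4*s
l = 3 (l = ((4*1 + 4*(-1)) - 2) + 5 = ((4 - 4) - 2) + 5 = (0 - 2) + 5 = -2 + 5 = 3)
l*11733 = 3*11733 = 35199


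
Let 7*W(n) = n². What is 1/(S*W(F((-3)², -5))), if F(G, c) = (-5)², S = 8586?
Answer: 7/5366250 ≈ 1.3044e-6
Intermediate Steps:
F(G, c) = 25
W(n) = n²/7
1/(S*W(F((-3)², -5))) = 1/(8586*((⅐)*25²)) = 1/(8586*((⅐)*625)) = 1/(8586*(625/7)) = 1/(5366250/7) = 7/5366250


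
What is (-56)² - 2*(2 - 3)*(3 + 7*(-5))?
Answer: 3072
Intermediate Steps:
(-56)² - 2*(2 - 3)*(3 + 7*(-5)) = 3136 - 2*(-1)*(3 - 35) = 3136 - (-2)*(-32) = 3136 - 1*64 = 3136 - 64 = 3072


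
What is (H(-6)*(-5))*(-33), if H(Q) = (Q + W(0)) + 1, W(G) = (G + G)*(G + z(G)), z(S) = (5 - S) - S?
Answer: -825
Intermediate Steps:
z(S) = 5 - 2*S
W(G) = 2*G*(5 - G) (W(G) = (G + G)*(G + (5 - 2*G)) = (2*G)*(5 - G) = 2*G*(5 - G))
H(Q) = 1 + Q (H(Q) = (Q + 2*0*(5 - 1*0)) + 1 = (Q + 2*0*(5 + 0)) + 1 = (Q + 2*0*5) + 1 = (Q + 0) + 1 = Q + 1 = 1 + Q)
(H(-6)*(-5))*(-33) = ((1 - 6)*(-5))*(-33) = -5*(-5)*(-33) = 25*(-33) = -825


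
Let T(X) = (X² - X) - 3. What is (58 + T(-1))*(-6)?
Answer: -342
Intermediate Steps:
T(X) = -3 + X² - X
(58 + T(-1))*(-6) = (58 + (-3 + (-1)² - 1*(-1)))*(-6) = (58 + (-3 + 1 + 1))*(-6) = (58 - 1)*(-6) = 57*(-6) = -342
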